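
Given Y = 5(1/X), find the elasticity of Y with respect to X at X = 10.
Elasticity = -1

Elasticity = (dY/dX) · (X/Y)

dY/dX = -5/X²
At X = 10: dY/dX = -1/20, Y = 1/2

Elasticity = (-1/20) · (10 / (1/2)) = -1

Interpretation: for a small percentage change in X, the percentage change in Y is approximately -1.00 times as large.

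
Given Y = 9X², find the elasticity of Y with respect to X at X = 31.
Elasticity = 2

Elasticity = (dY/dX) · (X/Y)

dY/dX = 18·X
At X = 31: dY/dX = 558, Y = 8649

Elasticity = 558 · (31 / 8649) = 2

Interpretation: for a small percentage change in X, the percentage change in Y is approximately 2.00 times as large.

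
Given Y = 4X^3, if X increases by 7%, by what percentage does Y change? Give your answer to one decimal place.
22.5%

For Y = 4X^3:
If X → X(1 + 0.07)
Then Y → Y · (1 + 0.07)^3
     ≈ Y · 1.2250

Percentage change = ((1 + 0.07)^3 − 1) × 100% ≈ 22.5%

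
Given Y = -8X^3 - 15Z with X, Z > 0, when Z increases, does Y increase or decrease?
Y decreases

Taking the partial derivative:
∂Y/∂Z = -15

∂Y/∂Z = -15 < 0 (assuming positive values)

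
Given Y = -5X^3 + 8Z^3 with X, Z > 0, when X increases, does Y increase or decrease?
Y decreases

Taking the partial derivative:
∂Y/∂X = -15X^2

∂Y/∂X = -15X^2 < 0 (assuming positive values)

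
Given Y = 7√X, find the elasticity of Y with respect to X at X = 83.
Elasticity = 1/2

Elasticity = (dY/dX) · (X/Y)

dY/dX = 7/(2·√X)
At X = 83: dY/dX = 7·√83/166, Y = 7·√83

Elasticity = (7·√83/166) · (83 / (7·√83)) = 1/2

Interpretation: for a small percentage change in X, the percentage change in Y is approximately 0.50 times as large.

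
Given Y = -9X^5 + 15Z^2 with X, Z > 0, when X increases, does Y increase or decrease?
Y decreases

Taking the partial derivative:
∂Y/∂X = -45X^4

∂Y/∂X = -45X^4 < 0 (assuming positive values)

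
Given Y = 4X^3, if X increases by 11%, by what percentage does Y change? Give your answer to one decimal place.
36.8%

For Y = 4X^3:
If X → X(1 + 0.11)
Then Y → Y · (1 + 0.11)^3
     ≈ Y · 1.3676

Percentage change = ((1 + 0.11)^3 − 1) × 100% ≈ 36.8%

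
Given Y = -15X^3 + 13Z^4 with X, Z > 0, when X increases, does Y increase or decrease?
Y decreases

Taking the partial derivative:
∂Y/∂X = -45X^2

∂Y/∂X = -45X^2 < 0 (assuming positive values)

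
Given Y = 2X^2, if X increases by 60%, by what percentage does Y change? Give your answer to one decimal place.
156.0%

For Y = 2X^2:
If X → X(1 + 0.6)
Then Y → Y · (1 + 0.6)^2
     = Y · 2.5600

Percentage change = ((1 + 0.6)^2 − 1) × 100% = 156.0%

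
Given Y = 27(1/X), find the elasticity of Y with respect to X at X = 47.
Elasticity = -1

Elasticity = (dY/dX) · (X/Y)

dY/dX = -27/X²
At X = 47: dY/dX = -27/2209, Y = 27/47

Elasticity = (-27/2209) · (47 / (27/47)) = -1

Interpretation: for a small percentage change in X, the percentage change in Y is approximately -1.00 times as large.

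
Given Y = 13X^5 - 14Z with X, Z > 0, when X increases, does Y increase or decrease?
Y increases

Taking the partial derivative:
∂Y/∂X = 65X^4

∂Y/∂X = 65X^4 > 0 (assuming positive values)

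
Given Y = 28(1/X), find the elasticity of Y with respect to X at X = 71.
Elasticity = -1

Elasticity = (dY/dX) · (X/Y)

dY/dX = -28/X²
At X = 71: dY/dX = -28/5041, Y = 28/71

Elasticity = (-28/5041) · (71 / (28/71)) = -1

Interpretation: for a small percentage change in X, the percentage change in Y is approximately -1.00 times as large.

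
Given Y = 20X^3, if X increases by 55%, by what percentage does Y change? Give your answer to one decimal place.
272.4%

For Y = 20X^3:
If X → X(1 + 0.55)
Then Y → Y · (1 + 0.55)^3
     ≈ Y · 3.7239

Percentage change = ((1 + 0.55)^3 − 1) × 100% ≈ 272.4%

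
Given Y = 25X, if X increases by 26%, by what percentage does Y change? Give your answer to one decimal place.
26.0%

For Y = 25X:
If X → X(1 + 0.26)
Then Y → Y · (1 + 0.26)^1
     = Y · 1.2600

Percentage change = ((1 + 0.26)^1 − 1) × 100% = 26.0%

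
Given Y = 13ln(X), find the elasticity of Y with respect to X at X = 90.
Elasticity = 1/ln(90) ≈ 0.2222

Elasticity = (dY/dX) · (X/Y)

dY/dX = 13/X
At X = 90: dY/dX = 13/90, Y = 13·ln(90)

Elasticity = (13/90) · (90 / (13·ln(90))) = 1/ln(90) ≈ 0.2222

Interpretation: for a small percentage change in X, the percentage change in Y is approximately 0.22 times as large.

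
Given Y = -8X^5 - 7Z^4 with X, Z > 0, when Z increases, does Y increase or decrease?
Y decreases

Taking the partial derivative:
∂Y/∂Z = -28Z^3

∂Y/∂Z = -28Z^3 < 0 (assuming positive values)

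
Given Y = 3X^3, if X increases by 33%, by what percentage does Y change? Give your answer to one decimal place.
135.3%

For Y = 3X^3:
If X → X(1 + 0.33)
Then Y → Y · (1 + 0.33)^3
     ≈ Y · 2.3526

Percentage change = ((1 + 0.33)^3 − 1) × 100% ≈ 135.3%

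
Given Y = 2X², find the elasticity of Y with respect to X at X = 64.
Elasticity = 2

Elasticity = (dY/dX) · (X/Y)

dY/dX = 4·X
At X = 64: dY/dX = 256, Y = 8192

Elasticity = 256 · (64 / 8192) = 2

Interpretation: for a small percentage change in X, the percentage change in Y is approximately 2.00 times as large.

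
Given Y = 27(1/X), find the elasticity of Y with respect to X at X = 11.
Elasticity = -1

Elasticity = (dY/dX) · (X/Y)

dY/dX = -27/X²
At X = 11: dY/dX = -27/121, Y = 27/11

Elasticity = (-27/121) · (11 / (27/11)) = -1

Interpretation: for a small percentage change in X, the percentage change in Y is approximately -1.00 times as large.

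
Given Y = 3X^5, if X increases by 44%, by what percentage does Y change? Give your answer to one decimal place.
519.2%

For Y = 3X^5:
If X → X(1 + 0.44)
Then Y → Y · (1 + 0.44)^5
     ≈ Y · 6.1917

Percentage change = ((1 + 0.44)^5 − 1) × 100% ≈ 519.2%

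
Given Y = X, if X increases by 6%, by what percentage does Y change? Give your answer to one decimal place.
6.0%

For Y = X:
If X → X(1 + 0.06)
Then Y → Y · (1 + 0.06)^1
     = Y · 1.0600

Percentage change = ((1 + 0.06)^1 − 1) × 100% = 6.0%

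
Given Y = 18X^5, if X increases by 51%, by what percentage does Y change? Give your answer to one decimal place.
685.0%

For Y = 18X^5:
If X → X(1 + 0.51)
Then Y → Y · (1 + 0.51)^5
     ≈ Y · 7.8503

Percentage change = ((1 + 0.51)^5 − 1) × 100% ≈ 685.0%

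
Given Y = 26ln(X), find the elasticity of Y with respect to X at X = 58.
Elasticity = 1/ln(58) ≈ 0.2463

Elasticity = (dY/dX) · (X/Y)

dY/dX = 26/X
At X = 58: dY/dX = 13/29, Y = 26·ln(58)

Elasticity = (13/29) · (58 / (26·ln(58))) = 1/ln(58) ≈ 0.2463

Interpretation: for a small percentage change in X, the percentage change in Y is approximately 0.25 times as large.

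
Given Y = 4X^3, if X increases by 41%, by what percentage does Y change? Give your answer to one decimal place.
180.3%

For Y = 4X^3:
If X → X(1 + 0.41)
Then Y → Y · (1 + 0.41)^3
     ≈ Y · 2.8032

Percentage change = ((1 + 0.41)^3 − 1) × 100% ≈ 180.3%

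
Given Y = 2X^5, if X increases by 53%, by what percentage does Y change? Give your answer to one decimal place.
738.4%

For Y = 2X^5:
If X → X(1 + 0.53)
Then Y → Y · (1 + 0.53)^5
     ≈ Y · 8.3841

Percentage change = ((1 + 0.53)^5 − 1) × 100% ≈ 738.4%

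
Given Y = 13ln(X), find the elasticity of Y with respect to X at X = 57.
Elasticity = 1/ln(57) ≈ 0.2473

Elasticity = (dY/dX) · (X/Y)

dY/dX = 13/X
At X = 57: dY/dX = 13/57, Y = 13·ln(57)

Elasticity = (13/57) · (57 / (13·ln(57))) = 1/ln(57) ≈ 0.2473

Interpretation: for a small percentage change in X, the percentage change in Y is approximately 0.25 times as large.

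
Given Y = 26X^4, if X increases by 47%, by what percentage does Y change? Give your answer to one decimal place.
366.9%

For Y = 26X^4:
If X → X(1 + 0.47)
Then Y → Y · (1 + 0.47)^4
     ≈ Y · 4.6695

Percentage change = ((1 + 0.47)^4 − 1) × 100% ≈ 366.9%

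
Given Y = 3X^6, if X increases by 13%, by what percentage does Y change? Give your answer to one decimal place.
108.2%

For Y = 3X^6:
If X → X(1 + 0.13)
Then Y → Y · (1 + 0.13)^6
     ≈ Y · 2.0820

Percentage change = ((1 + 0.13)^6 − 1) × 100% ≈ 108.2%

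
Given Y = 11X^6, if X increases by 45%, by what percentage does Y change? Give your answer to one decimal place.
829.4%

For Y = 11X^6:
If X → X(1 + 0.45)
Then Y → Y · (1 + 0.45)^6
     ≈ Y · 9.2941

Percentage change = ((1 + 0.45)^6 − 1) × 100% ≈ 829.4%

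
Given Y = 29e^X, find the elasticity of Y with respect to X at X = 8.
Elasticity = 8

Elasticity = (dY/dX) · (X/Y)

dY/dX = 29·e^X
At X = 8: dY/dX = 29·e^8, Y = 29·e^8

Elasticity = (29·e^8) · (8 / (29·e^8)) = 8

Interpretation: for a small percentage change in X, the percentage change in Y is approximately 8.00 times as large.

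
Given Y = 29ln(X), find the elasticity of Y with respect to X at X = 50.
Elasticity = 1/ln(50) ≈ 0.2556

Elasticity = (dY/dX) · (X/Y)

dY/dX = 29/X
At X = 50: dY/dX = 29/50, Y = 29·ln(50)

Elasticity = (29/50) · (50 / (29·ln(50))) = 1/ln(50) ≈ 0.2556

Interpretation: for a small percentage change in X, the percentage change in Y is approximately 0.26 times as large.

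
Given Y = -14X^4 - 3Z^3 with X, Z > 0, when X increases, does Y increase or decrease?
Y decreases

Taking the partial derivative:
∂Y/∂X = -56X^3

∂Y/∂X = -56X^3 < 0 (assuming positive values)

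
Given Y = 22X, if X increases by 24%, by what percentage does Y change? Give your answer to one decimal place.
24.0%

For Y = 22X:
If X → X(1 + 0.24)
Then Y → Y · (1 + 0.24)^1
     = Y · 1.2400

Percentage change = ((1 + 0.24)^1 − 1) × 100% = 24.0%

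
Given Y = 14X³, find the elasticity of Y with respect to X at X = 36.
Elasticity = 3

Elasticity = (dY/dX) · (X/Y)

dY/dX = 42·X²
At X = 36: dY/dX = 54432, Y = 653184

Elasticity = 54432 · (36 / 653184) = 3

Interpretation: for a small percentage change in X, the percentage change in Y is approximately 3.00 times as large.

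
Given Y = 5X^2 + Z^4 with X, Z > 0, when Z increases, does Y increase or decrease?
Y increases

Taking the partial derivative:
∂Y/∂Z = 4Z^3

∂Y/∂Z = 4Z^3 > 0 (assuming positive values)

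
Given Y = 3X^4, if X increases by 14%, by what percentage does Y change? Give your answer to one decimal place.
68.9%

For Y = 3X^4:
If X → X(1 + 0.14)
Then Y → Y · (1 + 0.14)^4
     ≈ Y · 1.6890

Percentage change = ((1 + 0.14)^4 − 1) × 100% ≈ 68.9%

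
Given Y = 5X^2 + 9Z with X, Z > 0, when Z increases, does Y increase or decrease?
Y increases

Taking the partial derivative:
∂Y/∂Z = 9

∂Y/∂Z = 9 > 0 (assuming positive values)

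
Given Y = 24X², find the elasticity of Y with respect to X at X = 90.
Elasticity = 2

Elasticity = (dY/dX) · (X/Y)

dY/dX = 48·X
At X = 90: dY/dX = 4320, Y = 194400

Elasticity = 4320 · (90 / 194400) = 2

Interpretation: for a small percentage change in X, the percentage change in Y is approximately 2.00 times as large.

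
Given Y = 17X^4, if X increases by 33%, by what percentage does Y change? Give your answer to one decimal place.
212.9%

For Y = 17X^4:
If X → X(1 + 0.33)
Then Y → Y · (1 + 0.33)^4
     ≈ Y · 3.1290

Percentage change = ((1 + 0.33)^4 − 1) × 100% ≈ 212.9%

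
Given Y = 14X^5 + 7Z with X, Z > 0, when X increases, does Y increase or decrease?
Y increases

Taking the partial derivative:
∂Y/∂X = 70X^4

∂Y/∂X = 70X^4 > 0 (assuming positive values)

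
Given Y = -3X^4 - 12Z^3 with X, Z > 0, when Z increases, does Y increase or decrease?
Y decreases

Taking the partial derivative:
∂Y/∂Z = -36Z^2

∂Y/∂Z = -36Z^2 < 0 (assuming positive values)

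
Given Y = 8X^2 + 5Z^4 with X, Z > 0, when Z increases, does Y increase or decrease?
Y increases

Taking the partial derivative:
∂Y/∂Z = 20Z^3

∂Y/∂Z = 20Z^3 > 0 (assuming positive values)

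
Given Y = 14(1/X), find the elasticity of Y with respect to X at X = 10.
Elasticity = -1

Elasticity = (dY/dX) · (X/Y)

dY/dX = -14/X²
At X = 10: dY/dX = -7/50, Y = 7/5

Elasticity = (-7/50) · (10 / (7/5)) = -1

Interpretation: for a small percentage change in X, the percentage change in Y is approximately -1.00 times as large.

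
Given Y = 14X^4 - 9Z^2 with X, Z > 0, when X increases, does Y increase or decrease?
Y increases

Taking the partial derivative:
∂Y/∂X = 56X^3

∂Y/∂X = 56X^3 > 0 (assuming positive values)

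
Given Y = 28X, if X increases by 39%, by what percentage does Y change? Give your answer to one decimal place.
39.0%

For Y = 28X:
If X → X(1 + 0.39)
Then Y → Y · (1 + 0.39)^1
     = Y · 1.3900

Percentage change = ((1 + 0.39)^1 − 1) × 100% = 39.0%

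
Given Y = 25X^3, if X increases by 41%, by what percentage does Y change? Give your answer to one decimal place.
180.3%

For Y = 25X^3:
If X → X(1 + 0.41)
Then Y → Y · (1 + 0.41)^3
     ≈ Y · 2.8032

Percentage change = ((1 + 0.41)^3 − 1) × 100% ≈ 180.3%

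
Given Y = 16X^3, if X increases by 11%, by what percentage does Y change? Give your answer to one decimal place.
36.8%

For Y = 16X^3:
If X → X(1 + 0.11)
Then Y → Y · (1 + 0.11)^3
     ≈ Y · 1.3676

Percentage change = ((1 + 0.11)^3 − 1) × 100% ≈ 36.8%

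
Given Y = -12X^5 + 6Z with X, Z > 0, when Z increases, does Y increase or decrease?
Y increases

Taking the partial derivative:
∂Y/∂Z = 6

∂Y/∂Z = 6 > 0 (assuming positive values)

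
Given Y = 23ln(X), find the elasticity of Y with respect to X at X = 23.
Elasticity = 1/ln(23) ≈ 0.3189

Elasticity = (dY/dX) · (X/Y)

dY/dX = 23/X
At X = 23: dY/dX = 1, Y = 23·ln(23)

Elasticity = 1 · (23 / (23·ln(23))) = 1/ln(23) ≈ 0.3189

Interpretation: for a small percentage change in X, the percentage change in Y is approximately 0.32 times as large.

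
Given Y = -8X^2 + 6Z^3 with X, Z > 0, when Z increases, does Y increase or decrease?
Y increases

Taking the partial derivative:
∂Y/∂Z = 18Z^2

∂Y/∂Z = 18Z^2 > 0 (assuming positive values)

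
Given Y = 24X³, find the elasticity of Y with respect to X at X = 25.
Elasticity = 3

Elasticity = (dY/dX) · (X/Y)

dY/dX = 72·X²
At X = 25: dY/dX = 45000, Y = 375000

Elasticity = 45000 · (25 / 375000) = 3

Interpretation: for a small percentage change in X, the percentage change in Y is approximately 3.00 times as large.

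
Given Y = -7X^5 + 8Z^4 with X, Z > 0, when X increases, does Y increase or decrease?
Y decreases

Taking the partial derivative:
∂Y/∂X = -35X^4

∂Y/∂X = -35X^4 < 0 (assuming positive values)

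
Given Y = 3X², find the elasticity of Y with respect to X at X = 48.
Elasticity = 2

Elasticity = (dY/dX) · (X/Y)

dY/dX = 6·X
At X = 48: dY/dX = 288, Y = 6912

Elasticity = 288 · (48 / 6912) = 2

Interpretation: for a small percentage change in X, the percentage change in Y is approximately 2.00 times as large.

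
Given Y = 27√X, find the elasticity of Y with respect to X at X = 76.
Elasticity = 1/2

Elasticity = (dY/dX) · (X/Y)

dY/dX = 27/(2·√X)
At X = 76: dY/dX = 27·√19/76, Y = 54·√19

Elasticity = (27·√19/76) · (76 / (54·√19)) = 1/2

Interpretation: for a small percentage change in X, the percentage change in Y is approximately 0.50 times as large.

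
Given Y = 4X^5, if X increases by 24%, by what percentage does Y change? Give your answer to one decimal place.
193.2%

For Y = 4X^5:
If X → X(1 + 0.24)
Then Y → Y · (1 + 0.24)^5
     ≈ Y · 2.9316

Percentage change = ((1 + 0.24)^5 − 1) × 100% ≈ 193.2%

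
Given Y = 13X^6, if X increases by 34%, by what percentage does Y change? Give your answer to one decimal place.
478.9%

For Y = 13X^6:
If X → X(1 + 0.34)
Then Y → Y · (1 + 0.34)^6
     ≈ Y · 5.7893

Percentage change = ((1 + 0.34)^6 − 1) × 100% ≈ 478.9%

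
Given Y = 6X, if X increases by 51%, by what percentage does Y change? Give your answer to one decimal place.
51.0%

For Y = 6X:
If X → X(1 + 0.51)
Then Y → Y · (1 + 0.51)^1
     = Y · 1.5100

Percentage change = ((1 + 0.51)^1 − 1) × 100% = 51.0%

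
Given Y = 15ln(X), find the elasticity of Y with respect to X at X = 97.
Elasticity = 1/ln(97) ≈ 0.2186

Elasticity = (dY/dX) · (X/Y)

dY/dX = 15/X
At X = 97: dY/dX = 15/97, Y = 15·ln(97)

Elasticity = (15/97) · (97 / (15·ln(97))) = 1/ln(97) ≈ 0.2186

Interpretation: for a small percentage change in X, the percentage change in Y is approximately 0.22 times as large.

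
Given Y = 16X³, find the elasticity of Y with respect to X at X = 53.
Elasticity = 3

Elasticity = (dY/dX) · (X/Y)

dY/dX = 48·X²
At X = 53: dY/dX = 134832, Y = 2382032

Elasticity = 134832 · (53 / 2382032) = 3

Interpretation: for a small percentage change in X, the percentage change in Y is approximately 3.00 times as large.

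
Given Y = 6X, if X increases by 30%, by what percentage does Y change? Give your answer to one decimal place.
30.0%

For Y = 6X:
If X → X(1 + 0.3)
Then Y → Y · (1 + 0.3)^1
     = Y · 1.3000

Percentage change = ((1 + 0.3)^1 − 1) × 100% = 30.0%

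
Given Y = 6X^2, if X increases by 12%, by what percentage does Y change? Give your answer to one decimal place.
25.4%

For Y = 6X^2:
If X → X(1 + 0.12)
Then Y → Y · (1 + 0.12)^2
     = Y · 1.2544

Percentage change = ((1 + 0.12)^2 − 1) × 100% ≈ 25.4%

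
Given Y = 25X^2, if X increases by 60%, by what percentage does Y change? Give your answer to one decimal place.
156.0%

For Y = 25X^2:
If X → X(1 + 0.6)
Then Y → Y · (1 + 0.6)^2
     = Y · 2.5600

Percentage change = ((1 + 0.6)^2 − 1) × 100% = 156.0%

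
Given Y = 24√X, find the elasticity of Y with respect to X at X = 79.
Elasticity = 1/2

Elasticity = (dY/dX) · (X/Y)

dY/dX = 12/√X
At X = 79: dY/dX = 12·√79/79, Y = 24·√79

Elasticity = (12·√79/79) · (79 / (24·√79)) = 1/2

Interpretation: for a small percentage change in X, the percentage change in Y is approximately 0.50 times as large.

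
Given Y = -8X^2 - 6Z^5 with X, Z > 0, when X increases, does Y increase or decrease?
Y decreases

Taking the partial derivative:
∂Y/∂X = -16X

∂Y/∂X = -16X < 0 (assuming positive values)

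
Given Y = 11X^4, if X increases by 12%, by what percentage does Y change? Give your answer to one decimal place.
57.4%

For Y = 11X^4:
If X → X(1 + 0.12)
Then Y → Y · (1 + 0.12)^4
     ≈ Y · 1.5735

Percentage change = ((1 + 0.12)^4 − 1) × 100% ≈ 57.4%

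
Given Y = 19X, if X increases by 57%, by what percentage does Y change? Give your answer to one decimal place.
57.0%

For Y = 19X:
If X → X(1 + 0.57)
Then Y → Y · (1 + 0.57)^1
     = Y · 1.5700

Percentage change = ((1 + 0.57)^1 − 1) × 100% = 57.0%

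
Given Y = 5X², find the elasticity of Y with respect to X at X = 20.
Elasticity = 2

Elasticity = (dY/dX) · (X/Y)

dY/dX = 10·X
At X = 20: dY/dX = 200, Y = 2000

Elasticity = 200 · (20 / 2000) = 2

Interpretation: for a small percentage change in X, the percentage change in Y is approximately 2.00 times as large.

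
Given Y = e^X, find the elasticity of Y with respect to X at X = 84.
Elasticity = 84

Elasticity = (dY/dX) · (X/Y)

dY/dX = e^X
At X = 84: dY/dX = e^84, Y = e^84

Elasticity = (e^84) · (84 / (e^84)) = 84

Interpretation: for a small percentage change in X, the percentage change in Y is approximately 84.00 times as large.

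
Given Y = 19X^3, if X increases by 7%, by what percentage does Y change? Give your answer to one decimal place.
22.5%

For Y = 19X^3:
If X → X(1 + 0.07)
Then Y → Y · (1 + 0.07)^3
     ≈ Y · 1.2250

Percentage change = ((1 + 0.07)^3 − 1) × 100% ≈ 22.5%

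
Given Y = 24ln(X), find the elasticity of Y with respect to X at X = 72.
Elasticity = 1/ln(72) ≈ 0.2338

Elasticity = (dY/dX) · (X/Y)

dY/dX = 24/X
At X = 72: dY/dX = 1/3, Y = 24·ln(72)

Elasticity = (1/3) · (72 / (24·ln(72))) = 1/ln(72) ≈ 0.2338

Interpretation: for a small percentage change in X, the percentage change in Y is approximately 0.23 times as large.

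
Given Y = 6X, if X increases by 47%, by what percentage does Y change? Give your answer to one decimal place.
47.0%

For Y = 6X:
If X → X(1 + 0.47)
Then Y → Y · (1 + 0.47)^1
     = Y · 1.4700

Percentage change = ((1 + 0.47)^1 − 1) × 100% = 47.0%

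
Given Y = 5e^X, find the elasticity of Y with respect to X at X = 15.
Elasticity = 15

Elasticity = (dY/dX) · (X/Y)

dY/dX = 5·e^X
At X = 15: dY/dX = 5·e^15, Y = 5·e^15

Elasticity = (5·e^15) · (15 / (5·e^15)) = 15

Interpretation: for a small percentage change in X, the percentage change in Y is approximately 15.00 times as large.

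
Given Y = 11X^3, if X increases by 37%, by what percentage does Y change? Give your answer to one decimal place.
157.1%

For Y = 11X^3:
If X → X(1 + 0.37)
Then Y → Y · (1 + 0.37)^3
     ≈ Y · 2.5714

Percentage change = ((1 + 0.37)^3 − 1) × 100% ≈ 157.1%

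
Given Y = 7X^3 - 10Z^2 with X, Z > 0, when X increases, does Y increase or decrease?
Y increases

Taking the partial derivative:
∂Y/∂X = 21X^2

∂Y/∂X = 21X^2 > 0 (assuming positive values)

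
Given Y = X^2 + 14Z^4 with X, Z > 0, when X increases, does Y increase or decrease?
Y increases

Taking the partial derivative:
∂Y/∂X = 2X

∂Y/∂X = 2X > 0 (assuming positive values)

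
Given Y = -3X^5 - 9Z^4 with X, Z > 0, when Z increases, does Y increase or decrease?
Y decreases

Taking the partial derivative:
∂Y/∂Z = -36Z^3

∂Y/∂Z = -36Z^3 < 0 (assuming positive values)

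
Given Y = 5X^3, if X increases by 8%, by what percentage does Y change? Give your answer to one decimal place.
26.0%

For Y = 5X^3:
If X → X(1 + 0.08)
Then Y → Y · (1 + 0.08)^3
     ≈ Y · 1.2597

Percentage change = ((1 + 0.08)^3 − 1) × 100% ≈ 26.0%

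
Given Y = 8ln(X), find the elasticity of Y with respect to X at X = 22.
Elasticity = 1/ln(22) ≈ 0.3235

Elasticity = (dY/dX) · (X/Y)

dY/dX = 8/X
At X = 22: dY/dX = 4/11, Y = 8·ln(22)

Elasticity = (4/11) · (22 / (8·ln(22))) = 1/ln(22) ≈ 0.3235

Interpretation: for a small percentage change in X, the percentage change in Y is approximately 0.32 times as large.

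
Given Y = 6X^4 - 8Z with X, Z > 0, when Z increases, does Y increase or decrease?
Y decreases

Taking the partial derivative:
∂Y/∂Z = -8

∂Y/∂Z = -8 < 0 (assuming positive values)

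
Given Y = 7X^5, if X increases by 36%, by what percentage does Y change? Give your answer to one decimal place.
365.3%

For Y = 7X^5:
If X → X(1 + 0.36)
Then Y → Y · (1 + 0.36)^5
     ≈ Y · 4.6526

Percentage change = ((1 + 0.36)^5 − 1) × 100% ≈ 365.3%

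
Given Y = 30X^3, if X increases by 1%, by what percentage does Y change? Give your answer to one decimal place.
3.0%

For Y = 30X^3:
If X → X(1 + 0.01)
Then Y → Y · (1 + 0.01)^3
     ≈ Y · 1.0303

Percentage change = ((1 + 0.01)^3 − 1) × 100% ≈ 3.0%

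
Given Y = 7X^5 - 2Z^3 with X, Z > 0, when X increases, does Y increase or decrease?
Y increases

Taking the partial derivative:
∂Y/∂X = 35X^4

∂Y/∂X = 35X^4 > 0 (assuming positive values)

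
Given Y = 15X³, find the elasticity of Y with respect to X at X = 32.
Elasticity = 3

Elasticity = (dY/dX) · (X/Y)

dY/dX = 45·X²
At X = 32: dY/dX = 46080, Y = 491520

Elasticity = 46080 · (32 / 491520) = 3

Interpretation: for a small percentage change in X, the percentage change in Y is approximately 3.00 times as large.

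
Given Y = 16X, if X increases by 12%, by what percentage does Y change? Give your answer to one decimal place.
12.0%

For Y = 16X:
If X → X(1 + 0.12)
Then Y → Y · (1 + 0.12)^1
     = Y · 1.1200

Percentage change = ((1 + 0.12)^1 − 1) × 100% = 12.0%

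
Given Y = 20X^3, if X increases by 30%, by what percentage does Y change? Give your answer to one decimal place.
119.7%

For Y = 20X^3:
If X → X(1 + 0.3)
Then Y → Y · (1 + 0.3)^3
     = Y · 2.1970

Percentage change = ((1 + 0.3)^3 − 1) × 100% = 119.7%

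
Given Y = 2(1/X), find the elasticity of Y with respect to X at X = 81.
Elasticity = -1

Elasticity = (dY/dX) · (X/Y)

dY/dX = -2/X²
At X = 81: dY/dX = -2/6561, Y = 2/81

Elasticity = (-2/6561) · (81 / (2/81)) = -1

Interpretation: for a small percentage change in X, the percentage change in Y is approximately -1.00 times as large.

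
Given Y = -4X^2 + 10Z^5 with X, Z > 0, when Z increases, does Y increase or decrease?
Y increases

Taking the partial derivative:
∂Y/∂Z = 50Z^4

∂Y/∂Z = 50Z^4 > 0 (assuming positive values)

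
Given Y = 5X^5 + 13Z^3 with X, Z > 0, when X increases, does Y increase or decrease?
Y increases

Taking the partial derivative:
∂Y/∂X = 25X^4

∂Y/∂X = 25X^4 > 0 (assuming positive values)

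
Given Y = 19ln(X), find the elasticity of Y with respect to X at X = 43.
Elasticity = 1/ln(43) ≈ 0.2659

Elasticity = (dY/dX) · (X/Y)

dY/dX = 19/X
At X = 43: dY/dX = 19/43, Y = 19·ln(43)

Elasticity = (19/43) · (43 / (19·ln(43))) = 1/ln(43) ≈ 0.2659

Interpretation: for a small percentage change in X, the percentage change in Y is approximately 0.27 times as large.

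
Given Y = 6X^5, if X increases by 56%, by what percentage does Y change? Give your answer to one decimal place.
823.9%

For Y = 6X^5:
If X → X(1 + 0.56)
Then Y → Y · (1 + 0.56)^5
     ≈ Y · 9.2390

Percentage change = ((1 + 0.56)^5 − 1) × 100% ≈ 823.9%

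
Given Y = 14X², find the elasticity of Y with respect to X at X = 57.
Elasticity = 2

Elasticity = (dY/dX) · (X/Y)

dY/dX = 28·X
At X = 57: dY/dX = 1596, Y = 45486

Elasticity = 1596 · (57 / 45486) = 2

Interpretation: for a small percentage change in X, the percentage change in Y is approximately 2.00 times as large.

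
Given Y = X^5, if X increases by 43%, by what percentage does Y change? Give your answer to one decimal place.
498.0%

For Y = X^5:
If X → X(1 + 0.43)
Then Y → Y · (1 + 0.43)^5
     ≈ Y · 5.9797

Percentage change = ((1 + 0.43)^5 − 1) × 100% ≈ 498.0%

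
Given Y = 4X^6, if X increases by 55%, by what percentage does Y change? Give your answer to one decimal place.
1286.7%

For Y = 4X^6:
If X → X(1 + 0.55)
Then Y → Y · (1 + 0.55)^6
     ≈ Y · 13.8672

Percentage change = ((1 + 0.55)^6 − 1) × 100% ≈ 1286.7%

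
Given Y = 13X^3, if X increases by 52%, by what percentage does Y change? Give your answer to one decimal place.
251.2%

For Y = 13X^3:
If X → X(1 + 0.52)
Then Y → Y · (1 + 0.52)^3
     ≈ Y · 3.5118

Percentage change = ((1 + 0.52)^3 − 1) × 100% ≈ 251.2%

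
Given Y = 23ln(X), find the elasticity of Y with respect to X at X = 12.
Elasticity = 1/ln(12) ≈ 0.4024

Elasticity = (dY/dX) · (X/Y)

dY/dX = 23/X
At X = 12: dY/dX = 23/12, Y = 23·ln(12)

Elasticity = (23/12) · (12 / (23·ln(12))) = 1/ln(12) ≈ 0.4024

Interpretation: for a small percentage change in X, the percentage change in Y is approximately 0.40 times as large.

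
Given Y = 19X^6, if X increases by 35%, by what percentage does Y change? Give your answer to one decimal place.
505.3%

For Y = 19X^6:
If X → X(1 + 0.35)
Then Y → Y · (1 + 0.35)^6
     ≈ Y · 6.0534

Percentage change = ((1 + 0.35)^6 − 1) × 100% ≈ 505.3%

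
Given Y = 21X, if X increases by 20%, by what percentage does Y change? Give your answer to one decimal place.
20.0%

For Y = 21X:
If X → X(1 + 0.2)
Then Y → Y · (1 + 0.2)^1
     = Y · 1.2000

Percentage change = ((1 + 0.2)^1 − 1) × 100% = 20.0%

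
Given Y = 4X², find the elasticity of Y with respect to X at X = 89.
Elasticity = 2

Elasticity = (dY/dX) · (X/Y)

dY/dX = 8·X
At X = 89: dY/dX = 712, Y = 31684

Elasticity = 712 · (89 / 31684) = 2

Interpretation: for a small percentage change in X, the percentage change in Y is approximately 2.00 times as large.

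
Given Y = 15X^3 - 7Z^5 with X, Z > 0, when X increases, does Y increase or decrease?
Y increases

Taking the partial derivative:
∂Y/∂X = 45X^2

∂Y/∂X = 45X^2 > 0 (assuming positive values)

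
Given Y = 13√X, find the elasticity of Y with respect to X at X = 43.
Elasticity = 1/2

Elasticity = (dY/dX) · (X/Y)

dY/dX = 13/(2·√X)
At X = 43: dY/dX = 13·√43/86, Y = 13·√43

Elasticity = (13·√43/86) · (43 / (13·√43)) = 1/2

Interpretation: for a small percentage change in X, the percentage change in Y is approximately 0.50 times as large.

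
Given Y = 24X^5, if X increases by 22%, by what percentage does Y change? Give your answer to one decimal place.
170.3%

For Y = 24X^5:
If X → X(1 + 0.22)
Then Y → Y · (1 + 0.22)^5
     ≈ Y · 2.7027

Percentage change = ((1 + 0.22)^5 − 1) × 100% ≈ 170.3%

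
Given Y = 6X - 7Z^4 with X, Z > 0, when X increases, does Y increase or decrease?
Y increases

Taking the partial derivative:
∂Y/∂X = 6

∂Y/∂X = 6 > 0 (assuming positive values)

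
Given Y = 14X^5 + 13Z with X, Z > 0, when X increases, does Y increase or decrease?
Y increases

Taking the partial derivative:
∂Y/∂X = 70X^4

∂Y/∂X = 70X^4 > 0 (assuming positive values)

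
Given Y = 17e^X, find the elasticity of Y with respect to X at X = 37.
Elasticity = 37

Elasticity = (dY/dX) · (X/Y)

dY/dX = 17·e^X
At X = 37: dY/dX = 17·e^37, Y = 17·e^37

Elasticity = (17·e^37) · (37 / (17·e^37)) = 37

Interpretation: for a small percentage change in X, the percentage change in Y is approximately 37.00 times as large.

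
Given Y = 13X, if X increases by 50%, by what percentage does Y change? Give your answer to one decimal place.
50.0%

For Y = 13X:
If X → X(1 + 0.5)
Then Y → Y · (1 + 0.5)^1
     = Y · 1.5000

Percentage change = ((1 + 0.5)^1 − 1) × 100% = 50.0%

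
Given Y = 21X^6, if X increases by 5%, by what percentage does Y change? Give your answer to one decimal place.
34.0%

For Y = 21X^6:
If X → X(1 + 0.05)
Then Y → Y · (1 + 0.05)^6
     ≈ Y · 1.3401

Percentage change = ((1 + 0.05)^6 − 1) × 100% ≈ 34.0%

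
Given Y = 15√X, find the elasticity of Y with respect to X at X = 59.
Elasticity = 1/2

Elasticity = (dY/dX) · (X/Y)

dY/dX = 15/(2·√X)
At X = 59: dY/dX = 15·√59/118, Y = 15·√59

Elasticity = (15·√59/118) · (59 / (15·√59)) = 1/2

Interpretation: for a small percentage change in X, the percentage change in Y is approximately 0.50 times as large.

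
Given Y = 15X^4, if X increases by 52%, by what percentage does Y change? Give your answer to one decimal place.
433.8%

For Y = 15X^4:
If X → X(1 + 0.52)
Then Y → Y · (1 + 0.52)^4
     ≈ Y · 5.3379

Percentage change = ((1 + 0.52)^4 − 1) × 100% ≈ 433.8%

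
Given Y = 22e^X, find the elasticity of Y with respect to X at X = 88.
Elasticity = 88

Elasticity = (dY/dX) · (X/Y)

dY/dX = 22·e^X
At X = 88: dY/dX = 22·e^88, Y = 22·e^88

Elasticity = (22·e^88) · (88 / (22·e^88)) = 88

Interpretation: for a small percentage change in X, the percentage change in Y is approximately 88.00 times as large.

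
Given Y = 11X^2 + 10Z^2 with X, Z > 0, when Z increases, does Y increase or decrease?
Y increases

Taking the partial derivative:
∂Y/∂Z = 20Z

∂Y/∂Z = 20Z > 0 (assuming positive values)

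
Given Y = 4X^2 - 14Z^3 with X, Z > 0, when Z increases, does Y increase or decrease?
Y decreases

Taking the partial derivative:
∂Y/∂Z = -42Z^2

∂Y/∂Z = -42Z^2 < 0 (assuming positive values)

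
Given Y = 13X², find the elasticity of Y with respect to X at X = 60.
Elasticity = 2

Elasticity = (dY/dX) · (X/Y)

dY/dX = 26·X
At X = 60: dY/dX = 1560, Y = 46800

Elasticity = 1560 · (60 / 46800) = 2

Interpretation: for a small percentage change in X, the percentage change in Y is approximately 2.00 times as large.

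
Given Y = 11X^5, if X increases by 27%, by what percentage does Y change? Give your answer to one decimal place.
230.4%

For Y = 11X^5:
If X → X(1 + 0.27)
Then Y → Y · (1 + 0.27)^5
     ≈ Y · 3.3038

Percentage change = ((1 + 0.27)^5 − 1) × 100% ≈ 230.4%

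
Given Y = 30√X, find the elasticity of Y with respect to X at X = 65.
Elasticity = 1/2

Elasticity = (dY/dX) · (X/Y)

dY/dX = 15/√X
At X = 65: dY/dX = 3·√65/13, Y = 30·√65

Elasticity = (3·√65/13) · (65 / (30·√65)) = 1/2

Interpretation: for a small percentage change in X, the percentage change in Y is approximately 0.50 times as large.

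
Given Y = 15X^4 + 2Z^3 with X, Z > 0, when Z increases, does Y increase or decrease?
Y increases

Taking the partial derivative:
∂Y/∂Z = 6Z^2

∂Y/∂Z = 6Z^2 > 0 (assuming positive values)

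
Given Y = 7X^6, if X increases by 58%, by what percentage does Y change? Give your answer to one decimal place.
1455.8%

For Y = 7X^6:
If X → X(1 + 0.58)
Then Y → Y · (1 + 0.58)^6
     ≈ Y · 15.5576

Percentage change = ((1 + 0.58)^6 − 1) × 100% ≈ 1455.8%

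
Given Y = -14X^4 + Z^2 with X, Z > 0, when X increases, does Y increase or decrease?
Y decreases

Taking the partial derivative:
∂Y/∂X = -56X^3

∂Y/∂X = -56X^3 < 0 (assuming positive values)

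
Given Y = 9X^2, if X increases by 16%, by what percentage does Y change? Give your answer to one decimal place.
34.6%

For Y = 9X^2:
If X → X(1 + 0.16)
Then Y → Y · (1 + 0.16)^2
     = Y · 1.3456

Percentage change = ((1 + 0.16)^2 − 1) × 100% ≈ 34.6%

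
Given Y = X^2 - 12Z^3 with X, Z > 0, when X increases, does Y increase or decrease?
Y increases

Taking the partial derivative:
∂Y/∂X = 2X

∂Y/∂X = 2X > 0 (assuming positive values)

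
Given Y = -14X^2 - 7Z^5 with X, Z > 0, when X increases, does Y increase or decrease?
Y decreases

Taking the partial derivative:
∂Y/∂X = -28X

∂Y/∂X = -28X < 0 (assuming positive values)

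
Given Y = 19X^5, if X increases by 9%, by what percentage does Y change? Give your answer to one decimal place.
53.9%

For Y = 19X^5:
If X → X(1 + 0.09)
Then Y → Y · (1 + 0.09)^5
     ≈ Y · 1.5386

Percentage change = ((1 + 0.09)^5 − 1) × 100% ≈ 53.9%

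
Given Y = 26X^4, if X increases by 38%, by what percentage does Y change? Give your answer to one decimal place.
262.7%

For Y = 26X^4:
If X → X(1 + 0.38)
Then Y → Y · (1 + 0.38)^4
     ≈ Y · 3.6267

Percentage change = ((1 + 0.38)^4 − 1) × 100% ≈ 262.7%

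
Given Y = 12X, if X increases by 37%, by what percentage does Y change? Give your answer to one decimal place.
37.0%

For Y = 12X:
If X → X(1 + 0.37)
Then Y → Y · (1 + 0.37)^1
     = Y · 1.3700

Percentage change = ((1 + 0.37)^1 − 1) × 100% = 37.0%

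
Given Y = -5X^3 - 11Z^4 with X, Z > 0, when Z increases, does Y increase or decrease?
Y decreases

Taking the partial derivative:
∂Y/∂Z = -44Z^3

∂Y/∂Z = -44Z^3 < 0 (assuming positive values)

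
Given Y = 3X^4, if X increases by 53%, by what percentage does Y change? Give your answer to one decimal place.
448.0%

For Y = 3X^4:
If X → X(1 + 0.53)
Then Y → Y · (1 + 0.53)^4
     ≈ Y · 5.4798

Percentage change = ((1 + 0.53)^4 − 1) × 100% ≈ 448.0%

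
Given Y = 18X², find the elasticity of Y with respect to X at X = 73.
Elasticity = 2

Elasticity = (dY/dX) · (X/Y)

dY/dX = 36·X
At X = 73: dY/dX = 2628, Y = 95922

Elasticity = 2628 · (73 / 95922) = 2

Interpretation: for a small percentage change in X, the percentage change in Y is approximately 2.00 times as large.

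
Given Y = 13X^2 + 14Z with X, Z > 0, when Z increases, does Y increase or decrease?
Y increases

Taking the partial derivative:
∂Y/∂Z = 14

∂Y/∂Z = 14 > 0 (assuming positive values)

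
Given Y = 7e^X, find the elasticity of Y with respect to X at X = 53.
Elasticity = 53

Elasticity = (dY/dX) · (X/Y)

dY/dX = 7·e^X
At X = 53: dY/dX = 7·e^53, Y = 7·e^53

Elasticity = (7·e^53) · (53 / (7·e^53)) = 53

Interpretation: for a small percentage change in X, the percentage change in Y is approximately 53.00 times as large.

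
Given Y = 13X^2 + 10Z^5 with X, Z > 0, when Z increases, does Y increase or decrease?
Y increases

Taking the partial derivative:
∂Y/∂Z = 50Z^4

∂Y/∂Z = 50Z^4 > 0 (assuming positive values)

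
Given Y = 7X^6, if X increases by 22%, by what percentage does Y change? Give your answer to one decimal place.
229.7%

For Y = 7X^6:
If X → X(1 + 0.22)
Then Y → Y · (1 + 0.22)^6
     ≈ Y · 3.2973

Percentage change = ((1 + 0.22)^6 − 1) × 100% ≈ 229.7%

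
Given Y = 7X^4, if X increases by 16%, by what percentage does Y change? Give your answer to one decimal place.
81.1%

For Y = 7X^4:
If X → X(1 + 0.16)
Then Y → Y · (1 + 0.16)^4
     ≈ Y · 1.8106

Percentage change = ((1 + 0.16)^4 − 1) × 100% ≈ 81.1%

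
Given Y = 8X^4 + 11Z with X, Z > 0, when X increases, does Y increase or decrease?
Y increases

Taking the partial derivative:
∂Y/∂X = 32X^3

∂Y/∂X = 32X^3 > 0 (assuming positive values)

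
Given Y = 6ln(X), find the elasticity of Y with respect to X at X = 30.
Elasticity = 1/ln(30) ≈ 0.2940

Elasticity = (dY/dX) · (X/Y)

dY/dX = 6/X
At X = 30: dY/dX = 1/5, Y = 6·ln(30)

Elasticity = (1/5) · (30 / (6·ln(30))) = 1/ln(30) ≈ 0.2940

Interpretation: for a small percentage change in X, the percentage change in Y is approximately 0.29 times as large.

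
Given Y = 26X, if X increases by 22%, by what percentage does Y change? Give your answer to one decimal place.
22.0%

For Y = 26X:
If X → X(1 + 0.22)
Then Y → Y · (1 + 0.22)^1
     = Y · 1.2200

Percentage change = ((1 + 0.22)^1 − 1) × 100% = 22.0%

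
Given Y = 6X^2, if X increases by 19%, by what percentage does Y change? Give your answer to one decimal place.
41.6%

For Y = 6X^2:
If X → X(1 + 0.19)
Then Y → Y · (1 + 0.19)^2
     = Y · 1.4161

Percentage change = ((1 + 0.19)^2 − 1) × 100% ≈ 41.6%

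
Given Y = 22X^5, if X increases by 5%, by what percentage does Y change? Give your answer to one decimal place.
27.6%

For Y = 22X^5:
If X → X(1 + 0.05)
Then Y → Y · (1 + 0.05)^5
     ≈ Y · 1.2763

Percentage change = ((1 + 0.05)^5 − 1) × 100% ≈ 27.6%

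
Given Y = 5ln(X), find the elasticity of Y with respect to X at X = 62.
Elasticity = 1/ln(62) ≈ 0.2423

Elasticity = (dY/dX) · (X/Y)

dY/dX = 5/X
At X = 62: dY/dX = 5/62, Y = 5·ln(62)

Elasticity = (5/62) · (62 / (5·ln(62))) = 1/ln(62) ≈ 0.2423

Interpretation: for a small percentage change in X, the percentage change in Y is approximately 0.24 times as large.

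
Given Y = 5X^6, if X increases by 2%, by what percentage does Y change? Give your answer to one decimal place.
12.6%

For Y = 5X^6:
If X → X(1 + 0.02)
Then Y → Y · (1 + 0.02)^6
     ≈ Y · 1.1262

Percentage change = ((1 + 0.02)^6 − 1) × 100% ≈ 12.6%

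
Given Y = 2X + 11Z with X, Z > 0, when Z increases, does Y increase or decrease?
Y increases

Taking the partial derivative:
∂Y/∂Z = 11

∂Y/∂Z = 11 > 0 (assuming positive values)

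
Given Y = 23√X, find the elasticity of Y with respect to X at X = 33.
Elasticity = 1/2

Elasticity = (dY/dX) · (X/Y)

dY/dX = 23/(2·√X)
At X = 33: dY/dX = 23·√33/66, Y = 23·√33

Elasticity = (23·√33/66) · (33 / (23·√33)) = 1/2

Interpretation: for a small percentage change in X, the percentage change in Y is approximately 0.50 times as large.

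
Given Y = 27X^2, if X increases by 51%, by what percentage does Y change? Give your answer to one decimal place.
128.0%

For Y = 27X^2:
If X → X(1 + 0.51)
Then Y → Y · (1 + 0.51)^2
     = Y · 2.2801

Percentage change = ((1 + 0.51)^2 − 1) × 100% ≈ 128.0%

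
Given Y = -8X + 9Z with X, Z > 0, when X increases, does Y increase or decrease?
Y decreases

Taking the partial derivative:
∂Y/∂X = -8

∂Y/∂X = -8 < 0 (assuming positive values)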